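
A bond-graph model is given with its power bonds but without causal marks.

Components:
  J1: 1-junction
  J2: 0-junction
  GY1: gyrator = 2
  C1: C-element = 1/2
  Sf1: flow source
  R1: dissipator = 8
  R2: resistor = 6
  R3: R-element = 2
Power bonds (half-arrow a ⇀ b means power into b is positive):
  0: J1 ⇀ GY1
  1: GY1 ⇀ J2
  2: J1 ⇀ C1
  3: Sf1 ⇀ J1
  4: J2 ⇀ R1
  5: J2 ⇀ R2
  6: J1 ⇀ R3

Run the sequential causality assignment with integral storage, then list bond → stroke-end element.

#3 →Sf1  (source Sf1 imposes f)
#0 →J1  (J1 flow already set via bond 3)
#2 →J1  (J1: bond 3 brought flow, rest push out)
#6 →J1  (1-jn J1 has f-setter on 3)
#1 →J2  (through GY1, causality inverts; strokes same side of GY1)
#4 →R1  (J2 effort already set via bond 1)
#5 →R2  (common-e at J2 fixed by 1)

β0 →J1
β1 →J2
β2 →J1
β3 →Sf1
β4 →R1
β5 →R2
β6 →J1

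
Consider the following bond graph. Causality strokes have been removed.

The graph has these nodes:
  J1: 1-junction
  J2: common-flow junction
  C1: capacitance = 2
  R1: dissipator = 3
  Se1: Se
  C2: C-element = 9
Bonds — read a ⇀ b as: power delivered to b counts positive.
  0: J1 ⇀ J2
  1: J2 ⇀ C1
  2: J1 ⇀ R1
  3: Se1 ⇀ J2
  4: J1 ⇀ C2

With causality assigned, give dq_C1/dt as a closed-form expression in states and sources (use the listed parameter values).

dq_C1/dt = E_Se1/3 - q_C1/6 - q_C2/27

β3 →J2  (Se1 (Se) sets effort on bond)
β1 →J2  (prefer integral on C1)
β0 →J1  (J2: last free bond brings flow in)
β4 →J1  (C2 outputs effort q/C2)
β2 →R1  (J1: last free bond brings flow in)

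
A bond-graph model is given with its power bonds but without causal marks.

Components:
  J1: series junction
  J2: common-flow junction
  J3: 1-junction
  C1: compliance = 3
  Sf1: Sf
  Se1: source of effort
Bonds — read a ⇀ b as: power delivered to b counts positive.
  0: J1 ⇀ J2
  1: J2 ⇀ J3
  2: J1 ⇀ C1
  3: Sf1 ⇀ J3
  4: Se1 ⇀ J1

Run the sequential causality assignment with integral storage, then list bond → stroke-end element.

#0 |J2
#1 |J3
#2 |J1
#3 |Sf1
#4 |J1

b3 stroke→Sf1  (Sf1: flow source, stroke at near end)
b4 stroke→J1  (Se1 (Se) sets effort on bond)
b1 stroke→J3  (J3 flow already set via bond 3)
b0 stroke→J2  (1-jn J2 has f-setter on 1)
b2 stroke→J1  (1-jn J1 has f-setter on 0)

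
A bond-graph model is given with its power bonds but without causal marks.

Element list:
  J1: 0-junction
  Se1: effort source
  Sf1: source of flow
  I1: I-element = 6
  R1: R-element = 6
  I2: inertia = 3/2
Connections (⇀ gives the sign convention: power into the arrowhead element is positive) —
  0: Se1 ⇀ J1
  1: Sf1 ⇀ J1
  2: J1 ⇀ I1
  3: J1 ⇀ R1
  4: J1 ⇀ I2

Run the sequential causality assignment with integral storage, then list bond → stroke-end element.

b0 →J1
b1 →Sf1
b2 →I1
b3 →R1
b4 →I2

bond 0 →J1  (Se1: effort source, stroke at far end)
bond 1 →Sf1  (source Sf1 imposes f)
bond 2 →I1  (J1: bond 0 brought effort, rest push out)
bond 3 →R1  (common-e at J1 fixed by 0)
bond 4 →I2  (J1 effort already set via bond 0)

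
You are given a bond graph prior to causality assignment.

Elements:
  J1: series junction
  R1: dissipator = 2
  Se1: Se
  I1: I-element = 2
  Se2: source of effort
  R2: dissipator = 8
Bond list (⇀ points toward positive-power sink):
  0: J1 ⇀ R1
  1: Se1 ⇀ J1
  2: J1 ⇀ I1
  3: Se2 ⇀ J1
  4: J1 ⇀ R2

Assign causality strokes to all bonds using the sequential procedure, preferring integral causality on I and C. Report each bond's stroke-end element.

#0 stroke at J1
#1 stroke at J1
#2 stroke at I1
#3 stroke at J1
#4 stroke at J1

b1 stroke→J1  (Se1 (Se) sets effort on bond)
b3 stroke→J1  (Se2 (Se) sets effort on bond)
b2 stroke→I1  (I1 outputs flow p/I1)
b0 stroke→J1  (1-jn J1 has f-setter on 2)
b4 stroke→J1  (common-f at J1 fixed by 2)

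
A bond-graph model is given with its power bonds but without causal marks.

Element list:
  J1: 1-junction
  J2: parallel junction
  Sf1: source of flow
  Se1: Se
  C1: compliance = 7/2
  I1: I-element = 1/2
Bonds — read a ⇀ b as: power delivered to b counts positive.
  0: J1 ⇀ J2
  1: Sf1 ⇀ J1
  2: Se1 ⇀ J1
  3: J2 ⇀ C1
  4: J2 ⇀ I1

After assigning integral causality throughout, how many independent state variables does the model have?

#1 stroke at Sf1  (Sf1 fixes flow; stroke at Sf1)
#2 stroke at J1  (Se1: effort source, stroke at far end)
#0 stroke at J1  (J1 flow already set via bond 1)
#3 stroke at J2  (C1: C, integral causality)
#4 stroke at I1  (0-jn J2 has e-setter on 3)

2  (C1, I1 all integral)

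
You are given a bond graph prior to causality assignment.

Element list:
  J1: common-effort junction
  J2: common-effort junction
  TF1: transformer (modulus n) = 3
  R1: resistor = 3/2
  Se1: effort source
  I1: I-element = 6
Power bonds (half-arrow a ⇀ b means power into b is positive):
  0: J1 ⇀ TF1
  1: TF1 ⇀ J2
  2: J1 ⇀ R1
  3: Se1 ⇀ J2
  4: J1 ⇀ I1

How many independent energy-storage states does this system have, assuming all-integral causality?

β3 |J2  (Se1 fixes effort; stroke away)
β1 |TF1  (J2: bond 3 brought effort, rest push out)
β0 |J1  (TF TF1: opposite of bond 1)
β2 |R1  (J1 effort already set via bond 0)
β4 |I1  (common-e at J1 fixed by 0)

1  (I1 all integral)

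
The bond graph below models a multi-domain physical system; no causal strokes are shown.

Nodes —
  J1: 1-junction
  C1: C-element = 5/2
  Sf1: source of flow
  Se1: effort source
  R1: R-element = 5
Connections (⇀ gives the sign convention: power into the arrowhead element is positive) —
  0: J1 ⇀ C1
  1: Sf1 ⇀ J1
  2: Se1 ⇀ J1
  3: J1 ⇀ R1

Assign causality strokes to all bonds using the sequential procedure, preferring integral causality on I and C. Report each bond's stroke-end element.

b0 stroke→J1
b1 stroke→Sf1
b2 stroke→J1
b3 stroke→J1

#1 stroke→Sf1  (Sf1 fixes flow; stroke at Sf1)
#2 stroke→J1  (Se1 (Se) sets effort on bond)
#0 stroke→J1  (common-f at J1 fixed by 1)
#3 stroke→J1  (common-f at J1 fixed by 1)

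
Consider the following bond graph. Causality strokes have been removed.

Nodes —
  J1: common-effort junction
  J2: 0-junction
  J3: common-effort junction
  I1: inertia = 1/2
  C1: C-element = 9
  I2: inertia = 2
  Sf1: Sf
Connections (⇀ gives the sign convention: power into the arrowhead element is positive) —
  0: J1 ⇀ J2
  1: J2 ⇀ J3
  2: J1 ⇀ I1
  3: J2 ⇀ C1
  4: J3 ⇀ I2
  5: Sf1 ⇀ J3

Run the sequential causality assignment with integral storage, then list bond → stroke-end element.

#0 →J1
#1 →J3
#2 →I1
#3 →J2
#4 →I2
#5 →Sf1

β5 |Sf1  (source Sf1 imposes f)
β2 |I1  (prefer integral on I1)
β0 |J1  (only one effort-in slot at J1)
β3 |J2  (prefer integral on C1)
β1 |J3  (0-jn J2 has e-setter on 3)
β4 |I2  (common-e at J3 fixed by 1)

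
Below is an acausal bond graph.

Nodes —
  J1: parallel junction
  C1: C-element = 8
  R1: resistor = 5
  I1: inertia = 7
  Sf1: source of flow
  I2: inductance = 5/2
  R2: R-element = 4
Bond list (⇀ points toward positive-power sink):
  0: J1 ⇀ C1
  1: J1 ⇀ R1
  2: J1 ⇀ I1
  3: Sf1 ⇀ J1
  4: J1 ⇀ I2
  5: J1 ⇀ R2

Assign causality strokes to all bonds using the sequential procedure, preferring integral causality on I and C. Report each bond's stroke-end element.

#3 |Sf1  (Sf1 (Sf) sets flow on bond)
#0 |J1  (prefer integral on C1)
#1 |R1  (0-jn J1 has e-setter on 0)
#2 |I1  (0-jn J1 has e-setter on 0)
#4 |I2  (0-jn J1 has e-setter on 0)
#5 |R2  (J1: bond 0 brought effort, rest push out)

b0 stroke→J1
b1 stroke→R1
b2 stroke→I1
b3 stroke→Sf1
b4 stroke→I2
b5 stroke→R2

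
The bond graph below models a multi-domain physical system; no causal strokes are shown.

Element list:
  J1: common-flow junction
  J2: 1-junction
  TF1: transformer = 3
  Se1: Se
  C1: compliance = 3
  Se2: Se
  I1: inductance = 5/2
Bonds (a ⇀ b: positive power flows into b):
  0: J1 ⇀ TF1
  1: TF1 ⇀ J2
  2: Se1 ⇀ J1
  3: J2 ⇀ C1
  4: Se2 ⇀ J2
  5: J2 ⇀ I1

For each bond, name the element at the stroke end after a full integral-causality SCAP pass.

#2 |J1  (Se1 (Se) sets effort on bond)
#4 |J2  (Se2: effort source, stroke at far end)
#0 |TF1  (closing 1-jn rule on J1)
#1 |J2  (TF1: transformer flips bond 0)
#3 |J2  (C1 integral (e out))
#5 |I1  (J2: last free bond brings flow in)

β0 stroke at TF1
β1 stroke at J2
β2 stroke at J1
β3 stroke at J2
β4 stroke at J2
β5 stroke at I1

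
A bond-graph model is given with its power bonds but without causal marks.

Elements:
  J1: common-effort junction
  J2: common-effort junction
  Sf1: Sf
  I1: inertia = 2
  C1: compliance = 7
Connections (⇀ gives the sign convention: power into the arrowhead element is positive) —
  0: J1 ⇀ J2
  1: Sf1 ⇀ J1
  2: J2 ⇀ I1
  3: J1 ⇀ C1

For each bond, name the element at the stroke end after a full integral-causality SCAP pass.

β1 →Sf1  (Sf1: flow source, stroke at near end)
β2 →I1  (I1 outputs flow p/I1)
β0 →J2  (closing 0-jn rule on J2)
β3 →J1  (J1 needs exactly one e-in)

#0 stroke→J2
#1 stroke→Sf1
#2 stroke→I1
#3 stroke→J1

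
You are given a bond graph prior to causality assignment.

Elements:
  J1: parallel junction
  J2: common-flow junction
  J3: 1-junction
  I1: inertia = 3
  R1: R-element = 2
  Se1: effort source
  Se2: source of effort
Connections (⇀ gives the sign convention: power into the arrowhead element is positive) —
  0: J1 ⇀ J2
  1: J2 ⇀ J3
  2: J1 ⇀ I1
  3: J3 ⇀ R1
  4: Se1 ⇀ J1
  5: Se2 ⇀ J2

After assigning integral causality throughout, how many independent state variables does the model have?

#4 stroke→J1  (Se1: effort source, stroke at far end)
#5 stroke→J2  (Se2: effort source, stroke at far end)
#0 stroke→J2  (J1 effort already set via bond 4)
#2 stroke→I1  (common-e at J1 fixed by 4)
#1 stroke→J3  (closing 1-jn rule on J2)
#3 stroke→R1  (only one flow-in slot at J3)

1  (I1 all integral)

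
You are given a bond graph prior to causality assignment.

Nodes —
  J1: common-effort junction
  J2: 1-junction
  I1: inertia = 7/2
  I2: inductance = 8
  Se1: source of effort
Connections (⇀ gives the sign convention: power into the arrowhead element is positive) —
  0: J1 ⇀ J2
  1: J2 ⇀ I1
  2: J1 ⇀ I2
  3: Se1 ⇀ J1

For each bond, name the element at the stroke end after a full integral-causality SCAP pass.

bond 3 |J1  (source Se1 imposes e)
bond 0 |J2  (J1 effort already set via bond 3)
bond 2 |I2  (J1 effort already set via bond 3)
bond 1 |I1  (closing 1-jn rule on J2)

b0 →J2
b1 →I1
b2 →I2
b3 →J1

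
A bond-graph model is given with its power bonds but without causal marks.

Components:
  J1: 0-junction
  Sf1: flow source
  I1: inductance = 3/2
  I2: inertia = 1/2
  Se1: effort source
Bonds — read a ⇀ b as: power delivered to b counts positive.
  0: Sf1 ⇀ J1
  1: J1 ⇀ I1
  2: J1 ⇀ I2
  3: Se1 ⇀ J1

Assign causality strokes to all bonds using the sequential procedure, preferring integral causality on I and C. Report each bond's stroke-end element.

β0 |Sf1  (source Sf1 imposes f)
β3 |J1  (source Se1 imposes e)
β1 |I1  (J1: bond 3 brought effort, rest push out)
β2 |I2  (J1: bond 3 brought effort, rest push out)

#0 stroke at Sf1
#1 stroke at I1
#2 stroke at I2
#3 stroke at J1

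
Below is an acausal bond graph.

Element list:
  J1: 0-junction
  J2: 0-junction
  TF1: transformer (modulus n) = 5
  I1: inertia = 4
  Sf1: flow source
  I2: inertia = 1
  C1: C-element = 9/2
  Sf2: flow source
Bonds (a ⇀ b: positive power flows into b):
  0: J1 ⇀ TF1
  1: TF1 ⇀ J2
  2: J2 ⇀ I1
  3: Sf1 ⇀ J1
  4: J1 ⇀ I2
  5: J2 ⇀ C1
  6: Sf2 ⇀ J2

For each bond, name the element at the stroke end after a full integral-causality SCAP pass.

#3 →Sf1  (Sf1: flow source, stroke at near end)
#6 →Sf2  (Sf2: flow source, stroke at near end)
#2 →I1  (I1: I, integral causality)
#4 →I2  (I2 outputs flow p/I2)
#0 →J1  (J1: last free bond brings effort in)
#1 →TF1  (TF TF1: opposite of bond 0)
#5 →J2  (J2 needs exactly one e-in)

bond 0 →J1
bond 1 →TF1
bond 2 →I1
bond 3 →Sf1
bond 4 →I2
bond 5 →J2
bond 6 →Sf2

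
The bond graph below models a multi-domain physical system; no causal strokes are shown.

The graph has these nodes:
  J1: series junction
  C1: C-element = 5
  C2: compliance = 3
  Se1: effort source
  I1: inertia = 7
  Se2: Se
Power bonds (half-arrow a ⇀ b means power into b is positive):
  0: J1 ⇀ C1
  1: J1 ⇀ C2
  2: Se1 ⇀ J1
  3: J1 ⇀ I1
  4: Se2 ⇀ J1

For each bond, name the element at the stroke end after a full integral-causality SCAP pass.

bond 0 →J1
bond 1 →J1
bond 2 →J1
bond 3 →I1
bond 4 →J1

β2 stroke→J1  (source Se1 imposes e)
β4 stroke→J1  (Se2: effort source, stroke at far end)
β0 stroke→J1  (C1 integral (e out))
β1 stroke→J1  (C2: C, integral causality)
β3 stroke→I1  (closing 1-jn rule on J1)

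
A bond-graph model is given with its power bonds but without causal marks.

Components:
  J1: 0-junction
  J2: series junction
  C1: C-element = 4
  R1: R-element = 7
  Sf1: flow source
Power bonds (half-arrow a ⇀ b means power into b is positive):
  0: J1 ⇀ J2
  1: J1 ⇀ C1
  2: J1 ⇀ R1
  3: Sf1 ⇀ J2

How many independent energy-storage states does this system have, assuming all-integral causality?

bond 3 stroke at Sf1  (Sf1 fixes flow; stroke at Sf1)
bond 0 stroke at J2  (1-jn J2 has f-setter on 3)
bond 1 stroke at J1  (C1 outputs effort q/C1)
bond 2 stroke at R1  (J1: bond 1 brought effort, rest push out)

1  (C1 all integral)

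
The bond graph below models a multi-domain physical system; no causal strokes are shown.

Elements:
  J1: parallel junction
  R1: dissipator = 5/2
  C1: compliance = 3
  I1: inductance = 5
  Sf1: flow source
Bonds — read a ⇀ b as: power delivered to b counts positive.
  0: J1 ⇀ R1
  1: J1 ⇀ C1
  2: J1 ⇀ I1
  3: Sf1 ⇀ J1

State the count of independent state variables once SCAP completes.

β3 stroke→Sf1  (Sf1 fixes flow; stroke at Sf1)
β1 stroke→J1  (C1 outputs effort q/C1)
β0 stroke→R1  (0-jn J1 has e-setter on 1)
β2 stroke→I1  (common-e at J1 fixed by 1)

2  (C1, I1 all integral)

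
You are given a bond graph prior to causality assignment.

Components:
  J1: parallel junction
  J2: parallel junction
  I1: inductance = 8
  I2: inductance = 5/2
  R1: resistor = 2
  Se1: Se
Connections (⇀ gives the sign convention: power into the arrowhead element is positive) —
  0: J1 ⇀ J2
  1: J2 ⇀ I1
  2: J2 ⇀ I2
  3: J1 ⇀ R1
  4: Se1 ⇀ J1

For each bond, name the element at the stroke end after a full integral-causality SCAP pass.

#0 →J2
#1 →I1
#2 →I2
#3 →R1
#4 →J1

b4 |J1  (Se1 (Se) sets effort on bond)
b0 |J2  (0-jn J1 has e-setter on 4)
b3 |R1  (0-jn J1 has e-setter on 4)
b1 |I1  (J2 effort already set via bond 0)
b2 |I2  (J2 effort already set via bond 0)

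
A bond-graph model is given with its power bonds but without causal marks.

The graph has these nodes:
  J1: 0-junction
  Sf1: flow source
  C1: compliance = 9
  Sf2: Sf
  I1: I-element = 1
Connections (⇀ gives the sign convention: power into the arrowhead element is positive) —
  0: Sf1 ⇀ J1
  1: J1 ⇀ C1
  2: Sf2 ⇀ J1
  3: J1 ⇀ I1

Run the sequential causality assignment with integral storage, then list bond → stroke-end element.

bond 0 stroke→Sf1
bond 1 stroke→J1
bond 2 stroke→Sf2
bond 3 stroke→I1

bond 0 |Sf1  (source Sf1 imposes f)
bond 2 |Sf2  (Sf2: flow source, stroke at near end)
bond 1 |J1  (C1 outputs effort q/C1)
bond 3 |I1  (common-e at J1 fixed by 1)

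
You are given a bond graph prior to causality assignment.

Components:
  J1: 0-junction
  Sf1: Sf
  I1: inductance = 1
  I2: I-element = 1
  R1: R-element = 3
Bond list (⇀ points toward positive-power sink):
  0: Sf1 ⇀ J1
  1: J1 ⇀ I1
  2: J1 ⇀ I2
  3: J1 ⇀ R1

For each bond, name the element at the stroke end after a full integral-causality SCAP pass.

b0 |Sf1
b1 |I1
b2 |I2
b3 |J1

β0 |Sf1  (Sf1: flow source, stroke at near end)
β1 |I1  (I1 integral (f out))
β2 |I2  (I2 integral (f out))
β3 |J1  (only one effort-in slot at J1)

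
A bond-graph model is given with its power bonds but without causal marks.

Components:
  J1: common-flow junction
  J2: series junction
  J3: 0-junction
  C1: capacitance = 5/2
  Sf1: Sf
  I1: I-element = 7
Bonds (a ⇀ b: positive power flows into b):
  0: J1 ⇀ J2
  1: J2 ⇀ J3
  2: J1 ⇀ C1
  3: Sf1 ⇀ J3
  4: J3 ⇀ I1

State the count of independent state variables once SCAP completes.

2  (C1, I1 all integral)

β3 |Sf1  (Sf1 fixes flow; stroke at Sf1)
β2 |J1  (prefer integral on C1)
β0 |J2  (J1: last free bond brings flow in)
β1 |J3  (closing 1-jn rule on J2)
β4 |I1  (0-jn J3 has e-setter on 1)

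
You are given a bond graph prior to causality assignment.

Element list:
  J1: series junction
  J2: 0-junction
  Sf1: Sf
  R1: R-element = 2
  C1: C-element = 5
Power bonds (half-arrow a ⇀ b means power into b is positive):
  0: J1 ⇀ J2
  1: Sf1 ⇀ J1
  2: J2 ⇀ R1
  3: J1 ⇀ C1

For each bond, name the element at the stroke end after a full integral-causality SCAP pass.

β1 stroke at Sf1  (source Sf1 imposes f)
β0 stroke at J1  (J1 flow already set via bond 1)
β3 stroke at J1  (1-jn J1 has f-setter on 1)
β2 stroke at J2  (closing 0-jn rule on J2)

β0 stroke→J1
β1 stroke→Sf1
β2 stroke→J2
β3 stroke→J1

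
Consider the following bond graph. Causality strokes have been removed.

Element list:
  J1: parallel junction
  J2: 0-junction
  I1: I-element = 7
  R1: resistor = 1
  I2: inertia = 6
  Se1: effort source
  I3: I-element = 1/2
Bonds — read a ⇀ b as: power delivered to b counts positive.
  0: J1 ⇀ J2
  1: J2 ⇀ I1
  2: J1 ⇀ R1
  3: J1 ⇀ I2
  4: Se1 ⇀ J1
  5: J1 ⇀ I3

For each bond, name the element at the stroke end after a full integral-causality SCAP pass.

b4 stroke→J1  (Se1 fixes effort; stroke away)
b0 stroke→J2  (0-jn J1 has e-setter on 4)
b2 stroke→R1  (J1 effort already set via bond 4)
b3 stroke→I2  (J1: bond 4 brought effort, rest push out)
b5 stroke→I3  (J1 effort already set via bond 4)
b1 stroke→I1  (0-jn J2 has e-setter on 0)

#0 stroke→J2
#1 stroke→I1
#2 stroke→R1
#3 stroke→I2
#4 stroke→J1
#5 stroke→I3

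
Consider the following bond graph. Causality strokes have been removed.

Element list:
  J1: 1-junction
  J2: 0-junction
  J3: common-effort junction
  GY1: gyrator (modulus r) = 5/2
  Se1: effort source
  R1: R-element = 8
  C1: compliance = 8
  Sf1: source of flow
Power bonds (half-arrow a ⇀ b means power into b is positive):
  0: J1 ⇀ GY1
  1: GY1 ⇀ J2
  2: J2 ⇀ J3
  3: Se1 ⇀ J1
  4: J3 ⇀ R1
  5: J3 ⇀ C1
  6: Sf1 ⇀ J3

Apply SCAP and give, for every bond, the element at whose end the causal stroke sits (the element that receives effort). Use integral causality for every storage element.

β0 →GY1
β1 →GY1
β2 →J2
β3 →J1
β4 →R1
β5 →J3
β6 →Sf1

b3 stroke at J1  (Se1: effort source, stroke at far end)
b6 stroke at Sf1  (source Sf1 imposes f)
b0 stroke at GY1  (J1: last free bond brings flow in)
b1 stroke at GY1  (GY1: gyrator matches bond 0)
b2 stroke at J2  (J2 needs exactly one e-in)
b5 stroke at J3  (prefer integral on C1)
b4 stroke at R1  (0-jn J3 has e-setter on 5)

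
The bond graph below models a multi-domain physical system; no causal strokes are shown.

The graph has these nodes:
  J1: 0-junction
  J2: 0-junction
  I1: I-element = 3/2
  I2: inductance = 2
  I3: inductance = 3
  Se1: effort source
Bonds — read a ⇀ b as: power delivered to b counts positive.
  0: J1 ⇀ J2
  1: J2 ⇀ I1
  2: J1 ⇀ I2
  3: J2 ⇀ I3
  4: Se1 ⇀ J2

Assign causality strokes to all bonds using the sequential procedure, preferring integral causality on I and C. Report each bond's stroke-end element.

#4 →J2  (Se1: effort source, stroke at far end)
#0 →J1  (0-jn J2 has e-setter on 4)
#1 →I1  (common-e at J2 fixed by 4)
#3 →I3  (common-e at J2 fixed by 4)
#2 →I2  (0-jn J1 has e-setter on 0)

b0 |J1
b1 |I1
b2 |I2
b3 |I3
b4 |J2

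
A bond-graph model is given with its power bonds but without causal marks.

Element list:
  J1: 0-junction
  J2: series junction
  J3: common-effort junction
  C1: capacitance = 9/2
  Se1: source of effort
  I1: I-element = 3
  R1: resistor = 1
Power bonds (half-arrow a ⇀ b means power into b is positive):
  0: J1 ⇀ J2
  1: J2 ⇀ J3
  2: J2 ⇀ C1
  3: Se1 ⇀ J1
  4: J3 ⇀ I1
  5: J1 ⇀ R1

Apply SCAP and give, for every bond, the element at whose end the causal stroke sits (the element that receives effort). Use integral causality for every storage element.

bond 3 stroke at J1  (Se1: effort source, stroke at far end)
bond 0 stroke at J2  (common-e at J1 fixed by 3)
bond 5 stroke at R1  (J1 effort already set via bond 3)
bond 2 stroke at J2  (C1 outputs effort q/C1)
bond 1 stroke at J3  (J2: last free bond brings flow in)
bond 4 stroke at I1  (0-jn J3 has e-setter on 1)

β0 →J2
β1 →J3
β2 →J2
β3 →J1
β4 →I1
β5 →R1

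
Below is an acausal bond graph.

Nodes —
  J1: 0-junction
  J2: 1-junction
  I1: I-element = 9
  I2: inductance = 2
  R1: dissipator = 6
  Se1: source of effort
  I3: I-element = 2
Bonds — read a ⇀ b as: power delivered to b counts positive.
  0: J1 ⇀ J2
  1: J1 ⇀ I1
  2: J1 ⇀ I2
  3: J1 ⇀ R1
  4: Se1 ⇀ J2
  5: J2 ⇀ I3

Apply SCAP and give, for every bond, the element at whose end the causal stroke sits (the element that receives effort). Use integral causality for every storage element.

bond 0 |J2
bond 1 |I1
bond 2 |I2
bond 3 |J1
bond 4 |J2
bond 5 |I3

#4 stroke at J2  (Se1 fixes effort; stroke away)
#1 stroke at I1  (prefer integral on I1)
#2 stroke at I2  (I2: I, integral causality)
#5 stroke at I3  (I3 integral (f out))
#0 stroke at J2  (1-jn J2 has f-setter on 5)
#3 stroke at J1  (J1: last free bond brings effort in)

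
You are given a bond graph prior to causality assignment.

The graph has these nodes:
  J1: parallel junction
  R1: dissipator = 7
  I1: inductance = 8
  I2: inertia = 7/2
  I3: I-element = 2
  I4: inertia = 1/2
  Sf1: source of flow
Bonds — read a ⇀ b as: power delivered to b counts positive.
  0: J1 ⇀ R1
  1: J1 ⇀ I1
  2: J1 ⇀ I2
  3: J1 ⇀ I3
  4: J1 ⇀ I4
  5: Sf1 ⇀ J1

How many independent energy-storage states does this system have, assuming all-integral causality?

bond 5 |Sf1  (Sf1 (Sf) sets flow on bond)
bond 1 |I1  (I1 integral (f out))
bond 2 |I2  (I2 integral (f out))
bond 3 |I3  (I3 integral (f out))
bond 4 |I4  (I4 outputs flow p/I4)
bond 0 |J1  (J1: last free bond brings effort in)

4  (I1, I2, I3, I4 all integral)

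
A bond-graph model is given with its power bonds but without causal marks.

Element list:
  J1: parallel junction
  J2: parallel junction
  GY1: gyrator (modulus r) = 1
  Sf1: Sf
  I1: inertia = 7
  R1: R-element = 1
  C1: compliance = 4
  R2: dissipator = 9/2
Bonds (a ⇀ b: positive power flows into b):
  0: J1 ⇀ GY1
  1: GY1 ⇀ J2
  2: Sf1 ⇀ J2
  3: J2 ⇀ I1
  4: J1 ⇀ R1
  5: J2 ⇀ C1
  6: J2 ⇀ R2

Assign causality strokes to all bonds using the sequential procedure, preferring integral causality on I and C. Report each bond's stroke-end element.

#0 stroke→GY1
#1 stroke→GY1
#2 stroke→Sf1
#3 stroke→I1
#4 stroke→J1
#5 stroke→J2
#6 stroke→R2

β2 stroke at Sf1  (source Sf1 imposes f)
β3 stroke at I1  (prefer integral on I1)
β5 stroke at J2  (C1 outputs effort q/C1)
β1 stroke at GY1  (J2: bond 5 brought effort, rest push out)
β6 stroke at R2  (0-jn J2 has e-setter on 5)
β0 stroke at GY1  (GY GY1: same side as bond 1)
β4 stroke at J1  (J1 needs exactly one e-in)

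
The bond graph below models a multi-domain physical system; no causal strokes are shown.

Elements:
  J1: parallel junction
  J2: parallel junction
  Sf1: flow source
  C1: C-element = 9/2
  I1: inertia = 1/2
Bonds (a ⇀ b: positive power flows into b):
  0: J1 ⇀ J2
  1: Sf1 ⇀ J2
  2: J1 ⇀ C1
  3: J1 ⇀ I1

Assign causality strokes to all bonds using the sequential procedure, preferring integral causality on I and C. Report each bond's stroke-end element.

bond 1 stroke at Sf1  (Sf1: flow source, stroke at near end)
bond 0 stroke at J2  (closing 0-jn rule on J2)
bond 2 stroke at J1  (C1 outputs effort q/C1)
bond 3 stroke at I1  (J1 effort already set via bond 2)

bond 0 |J2
bond 1 |Sf1
bond 2 |J1
bond 3 |I1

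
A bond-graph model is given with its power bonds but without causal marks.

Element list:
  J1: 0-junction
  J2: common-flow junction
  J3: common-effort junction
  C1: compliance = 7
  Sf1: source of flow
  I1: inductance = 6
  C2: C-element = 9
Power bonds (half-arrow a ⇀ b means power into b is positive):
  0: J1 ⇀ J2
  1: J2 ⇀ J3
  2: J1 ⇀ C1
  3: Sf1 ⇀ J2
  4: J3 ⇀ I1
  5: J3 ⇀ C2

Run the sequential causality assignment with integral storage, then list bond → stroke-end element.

#0 stroke→J2
#1 stroke→J2
#2 stroke→J1
#3 stroke→Sf1
#4 stroke→I1
#5 stroke→J3

b3 →Sf1  (source Sf1 imposes f)
b0 →J2  (J2 flow already set via bond 3)
b1 →J2  (J2 flow already set via bond 3)
b2 →J1  (closing 0-jn rule on J1)
b4 →I1  (I1 integral (f out))
b5 →J3  (J3 needs exactly one e-in)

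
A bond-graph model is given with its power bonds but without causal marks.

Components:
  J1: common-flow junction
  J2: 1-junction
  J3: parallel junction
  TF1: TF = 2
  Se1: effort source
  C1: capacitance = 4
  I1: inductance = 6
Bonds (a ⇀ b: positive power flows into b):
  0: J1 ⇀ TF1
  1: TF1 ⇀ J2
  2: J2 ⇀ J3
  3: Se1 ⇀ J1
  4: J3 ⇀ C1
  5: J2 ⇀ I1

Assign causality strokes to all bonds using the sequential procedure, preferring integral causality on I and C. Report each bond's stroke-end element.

bond 3 →J1  (Se1 fixes effort; stroke away)
bond 0 →TF1  (closing 1-jn rule on J1)
bond 1 →J2  (TF1 one-in-one-out from 0)
bond 4 →J3  (C1: C, integral causality)
bond 2 →J2  (common-e at J3 fixed by 4)
bond 5 →I1  (J2: last free bond brings flow in)

bond 0 →TF1
bond 1 →J2
bond 2 →J2
bond 3 →J1
bond 4 →J3
bond 5 →I1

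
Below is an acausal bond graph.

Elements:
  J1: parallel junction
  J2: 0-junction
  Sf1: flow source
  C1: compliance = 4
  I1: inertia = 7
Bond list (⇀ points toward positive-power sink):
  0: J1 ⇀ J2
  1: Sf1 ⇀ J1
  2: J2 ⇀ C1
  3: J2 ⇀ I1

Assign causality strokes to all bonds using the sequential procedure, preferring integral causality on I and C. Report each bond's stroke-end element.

β0 →J1
β1 →Sf1
β2 →J2
β3 →I1

#1 stroke at Sf1  (Sf1 fixes flow; stroke at Sf1)
#0 stroke at J1  (J1 needs exactly one e-in)
#2 stroke at J2  (C1 integral (e out))
#3 stroke at I1  (J2 effort already set via bond 2)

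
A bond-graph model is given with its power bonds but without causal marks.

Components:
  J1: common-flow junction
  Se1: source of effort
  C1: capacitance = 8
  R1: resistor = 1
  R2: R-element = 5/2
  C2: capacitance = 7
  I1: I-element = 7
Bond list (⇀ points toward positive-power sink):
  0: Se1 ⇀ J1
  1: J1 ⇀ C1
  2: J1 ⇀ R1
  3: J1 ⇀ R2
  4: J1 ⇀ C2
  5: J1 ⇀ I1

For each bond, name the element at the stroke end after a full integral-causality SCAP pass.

#0 |J1
#1 |J1
#2 |J1
#3 |J1
#4 |J1
#5 |I1

#0 →J1  (Se1: effort source, stroke at far end)
#1 →J1  (prefer integral on C1)
#4 →J1  (C2 integral (e out))
#5 →I1  (I1 integral (f out))
#2 →J1  (J1: bond 5 brought flow, rest push out)
#3 →J1  (J1: bond 5 brought flow, rest push out)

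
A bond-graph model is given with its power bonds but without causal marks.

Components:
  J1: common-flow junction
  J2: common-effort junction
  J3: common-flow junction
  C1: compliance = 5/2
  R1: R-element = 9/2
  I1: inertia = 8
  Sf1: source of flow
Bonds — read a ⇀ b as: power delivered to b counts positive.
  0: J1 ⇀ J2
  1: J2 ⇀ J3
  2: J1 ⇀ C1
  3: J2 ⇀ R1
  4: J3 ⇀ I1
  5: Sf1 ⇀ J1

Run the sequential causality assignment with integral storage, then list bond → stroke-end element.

#5 stroke→Sf1  (Sf1 fixes flow; stroke at Sf1)
#0 stroke→J1  (J1: bond 5 brought flow, rest push out)
#2 stroke→J1  (1-jn J1 has f-setter on 5)
#4 stroke→I1  (I1: I, integral causality)
#1 stroke→J3  (common-f at J3 fixed by 4)
#3 stroke→J2  (J2 needs exactly one e-in)

β0 |J1
β1 |J3
β2 |J1
β3 |J2
β4 |I1
β5 |Sf1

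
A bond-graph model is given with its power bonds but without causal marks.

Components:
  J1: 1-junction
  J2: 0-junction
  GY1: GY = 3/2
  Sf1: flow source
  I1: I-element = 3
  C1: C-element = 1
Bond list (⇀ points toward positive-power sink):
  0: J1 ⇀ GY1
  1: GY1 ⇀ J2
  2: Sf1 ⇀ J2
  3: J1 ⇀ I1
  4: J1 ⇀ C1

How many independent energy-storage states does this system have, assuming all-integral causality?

b2 |Sf1  (source Sf1 imposes f)
b1 |J2  (J2 needs exactly one e-in)
b0 |J1  (through GY1, causality inverts; strokes same side of GY1)
b3 |I1  (I1: I, integral causality)
b4 |J1  (J1: bond 3 brought flow, rest push out)

2  (C1, I1 all integral)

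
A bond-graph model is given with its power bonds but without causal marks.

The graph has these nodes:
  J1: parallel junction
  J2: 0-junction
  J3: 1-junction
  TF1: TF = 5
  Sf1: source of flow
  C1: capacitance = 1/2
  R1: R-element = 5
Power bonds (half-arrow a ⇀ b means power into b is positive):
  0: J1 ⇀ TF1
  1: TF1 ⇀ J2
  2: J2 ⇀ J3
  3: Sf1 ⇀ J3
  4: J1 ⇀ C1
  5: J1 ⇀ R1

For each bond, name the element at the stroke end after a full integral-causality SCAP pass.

β3 |Sf1  (Sf1: flow source, stroke at near end)
β2 |J3  (1-jn J3 has f-setter on 3)
β1 |J2  (closing 0-jn rule on J2)
β0 |TF1  (TF1: transformer flips bond 1)
β4 |J1  (prefer integral on C1)
β5 |R1  (J1: bond 4 brought effort, rest push out)

β0 stroke→TF1
β1 stroke→J2
β2 stroke→J3
β3 stroke→Sf1
β4 stroke→J1
β5 stroke→R1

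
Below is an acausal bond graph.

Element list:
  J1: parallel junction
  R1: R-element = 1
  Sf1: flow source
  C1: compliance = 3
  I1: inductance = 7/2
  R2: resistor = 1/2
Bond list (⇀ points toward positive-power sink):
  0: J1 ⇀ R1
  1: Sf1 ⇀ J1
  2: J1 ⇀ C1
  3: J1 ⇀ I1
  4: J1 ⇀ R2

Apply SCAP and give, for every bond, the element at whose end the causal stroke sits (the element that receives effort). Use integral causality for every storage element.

bond 0 |R1
bond 1 |Sf1
bond 2 |J1
bond 3 |I1
bond 4 |R2

bond 1 stroke at Sf1  (source Sf1 imposes f)
bond 2 stroke at J1  (prefer integral on C1)
bond 0 stroke at R1  (0-jn J1 has e-setter on 2)
bond 3 stroke at I1  (common-e at J1 fixed by 2)
bond 4 stroke at R2  (J1 effort already set via bond 2)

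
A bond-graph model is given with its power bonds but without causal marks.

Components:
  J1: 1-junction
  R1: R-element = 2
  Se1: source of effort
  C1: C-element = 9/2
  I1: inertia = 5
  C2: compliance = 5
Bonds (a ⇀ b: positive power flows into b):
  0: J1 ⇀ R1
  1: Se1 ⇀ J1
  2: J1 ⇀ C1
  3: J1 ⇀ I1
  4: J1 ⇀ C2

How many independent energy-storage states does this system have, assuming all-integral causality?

bond 1 stroke at J1  (Se1 fixes effort; stroke away)
bond 2 stroke at J1  (C1: C, integral causality)
bond 3 stroke at I1  (I1 outputs flow p/I1)
bond 0 stroke at J1  (J1: bond 3 brought flow, rest push out)
bond 4 stroke at J1  (J1: bond 3 brought flow, rest push out)

3  (C1, C2, I1 all integral)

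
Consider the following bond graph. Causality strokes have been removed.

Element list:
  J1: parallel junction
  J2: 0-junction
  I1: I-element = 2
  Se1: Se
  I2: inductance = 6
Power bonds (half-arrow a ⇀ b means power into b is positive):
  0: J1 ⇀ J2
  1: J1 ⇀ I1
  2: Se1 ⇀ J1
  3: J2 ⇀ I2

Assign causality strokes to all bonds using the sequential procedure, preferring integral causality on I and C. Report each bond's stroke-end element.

bond 0 stroke at J2
bond 1 stroke at I1
bond 2 stroke at J1
bond 3 stroke at I2

bond 2 →J1  (Se1 (Se) sets effort on bond)
bond 0 →J2  (J1: bond 2 brought effort, rest push out)
bond 1 →I1  (J1 effort already set via bond 2)
bond 3 →I2  (J2: bond 0 brought effort, rest push out)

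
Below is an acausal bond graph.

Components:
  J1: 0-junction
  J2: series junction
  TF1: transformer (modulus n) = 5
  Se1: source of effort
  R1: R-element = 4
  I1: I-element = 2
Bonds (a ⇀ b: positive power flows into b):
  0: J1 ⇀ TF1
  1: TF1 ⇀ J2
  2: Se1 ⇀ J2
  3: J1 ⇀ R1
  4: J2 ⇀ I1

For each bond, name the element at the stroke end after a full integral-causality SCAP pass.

bond 2 stroke→J2  (Se1 (Se) sets effort on bond)
bond 4 stroke→I1  (prefer integral on I1)
bond 1 stroke→J2  (1-jn J2 has f-setter on 4)
bond 0 stroke→TF1  (TF1 one-in-one-out from 1)
bond 3 stroke→J1  (J1: last free bond brings effort in)

#0 stroke→TF1
#1 stroke→J2
#2 stroke→J2
#3 stroke→J1
#4 stroke→I1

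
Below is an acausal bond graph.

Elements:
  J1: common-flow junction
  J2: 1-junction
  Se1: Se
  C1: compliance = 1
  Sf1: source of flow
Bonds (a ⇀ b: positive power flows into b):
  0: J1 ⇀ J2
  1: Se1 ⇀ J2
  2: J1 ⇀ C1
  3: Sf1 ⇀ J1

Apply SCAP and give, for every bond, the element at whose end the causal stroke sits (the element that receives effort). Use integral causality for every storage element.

b0 stroke at J1
b1 stroke at J2
b2 stroke at J1
b3 stroke at Sf1

β1 |J2  (Se1 (Se) sets effort on bond)
β3 |Sf1  (Sf1 (Sf) sets flow on bond)
β0 |J1  (1-jn J1 has f-setter on 3)
β2 |J1  (J1 flow already set via bond 3)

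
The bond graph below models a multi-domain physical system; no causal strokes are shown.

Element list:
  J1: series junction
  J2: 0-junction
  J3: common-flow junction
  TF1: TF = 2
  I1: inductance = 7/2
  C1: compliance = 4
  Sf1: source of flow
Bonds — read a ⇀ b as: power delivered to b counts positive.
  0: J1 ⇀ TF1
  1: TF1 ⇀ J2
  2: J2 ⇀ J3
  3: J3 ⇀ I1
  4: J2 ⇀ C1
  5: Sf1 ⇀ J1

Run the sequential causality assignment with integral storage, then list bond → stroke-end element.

bond 0 stroke at J1
bond 1 stroke at TF1
bond 2 stroke at J3
bond 3 stroke at I1
bond 4 stroke at J2
bond 5 stroke at Sf1

b5 stroke at Sf1  (Sf1 fixes flow; stroke at Sf1)
b0 stroke at J1  (1-jn J1 has f-setter on 5)
b1 stroke at TF1  (TF1 one-in-one-out from 0)
b3 stroke at I1  (prefer integral on I1)
b2 stroke at J3  (J3 flow already set via bond 3)
b4 stroke at J2  (only one effort-in slot at J2)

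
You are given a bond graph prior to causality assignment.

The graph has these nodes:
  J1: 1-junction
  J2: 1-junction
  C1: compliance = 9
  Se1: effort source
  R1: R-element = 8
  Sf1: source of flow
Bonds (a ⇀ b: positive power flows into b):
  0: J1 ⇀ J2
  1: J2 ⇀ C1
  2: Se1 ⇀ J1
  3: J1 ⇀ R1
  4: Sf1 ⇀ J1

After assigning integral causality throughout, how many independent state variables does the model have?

b2 stroke→J1  (Se1 fixes effort; stroke away)
b4 stroke→Sf1  (Sf1 (Sf) sets flow on bond)
b0 stroke→J1  (J1: bond 4 brought flow, rest push out)
b3 stroke→J1  (1-jn J1 has f-setter on 4)
b1 stroke→J2  (1-jn J2 has f-setter on 0)

1  (C1 all integral)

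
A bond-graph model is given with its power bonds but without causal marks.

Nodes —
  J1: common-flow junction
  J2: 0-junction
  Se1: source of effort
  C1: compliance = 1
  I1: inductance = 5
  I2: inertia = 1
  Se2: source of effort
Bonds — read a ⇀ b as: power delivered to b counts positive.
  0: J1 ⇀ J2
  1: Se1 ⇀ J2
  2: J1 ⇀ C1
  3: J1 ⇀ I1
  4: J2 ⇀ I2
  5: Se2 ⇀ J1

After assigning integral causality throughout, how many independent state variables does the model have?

b1 →J2  (Se1: effort source, stroke at far end)
b5 →J1  (Se2 (Se) sets effort on bond)
b0 →J1  (J2 effort already set via bond 1)
b4 →I2  (0-jn J2 has e-setter on 1)
b2 →J1  (prefer integral on C1)
b3 →I1  (J1 needs exactly one f-in)

3  (C1, I1, I2 all integral)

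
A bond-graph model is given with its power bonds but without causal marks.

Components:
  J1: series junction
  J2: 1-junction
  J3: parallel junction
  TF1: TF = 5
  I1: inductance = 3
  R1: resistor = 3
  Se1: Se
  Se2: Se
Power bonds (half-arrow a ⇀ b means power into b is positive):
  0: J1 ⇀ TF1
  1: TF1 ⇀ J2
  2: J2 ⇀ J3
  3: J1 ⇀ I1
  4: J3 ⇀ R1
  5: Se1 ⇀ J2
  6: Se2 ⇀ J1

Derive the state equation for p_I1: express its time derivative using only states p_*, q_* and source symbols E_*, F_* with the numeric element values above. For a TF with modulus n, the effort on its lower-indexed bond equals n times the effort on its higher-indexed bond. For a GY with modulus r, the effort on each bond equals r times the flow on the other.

b5 stroke→J2  (Se1 (Se) sets effort on bond)
b6 stroke→J1  (source Se2 imposes e)
b3 stroke→I1  (I1: I, integral causality)
b0 stroke→J1  (common-f at J1 fixed by 3)
b1 stroke→TF1  (TF1 one-in-one-out from 0)
b2 stroke→J2  (common-f at J2 fixed by 1)
b4 stroke→J3  (J3: last free bond brings effort in)

dp_I1/dt = 5*E_Se1 + E_Se2 - 25*p_I1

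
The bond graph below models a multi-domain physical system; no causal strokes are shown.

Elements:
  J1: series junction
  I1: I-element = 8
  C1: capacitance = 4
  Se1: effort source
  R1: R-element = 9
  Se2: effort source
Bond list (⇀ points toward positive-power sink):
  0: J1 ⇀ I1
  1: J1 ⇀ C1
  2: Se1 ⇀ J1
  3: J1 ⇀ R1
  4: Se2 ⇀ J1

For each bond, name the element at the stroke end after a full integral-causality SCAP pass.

β2 stroke→J1  (Se1 fixes effort; stroke away)
β4 stroke→J1  (Se2 (Se) sets effort on bond)
β0 stroke→I1  (I1 outputs flow p/I1)
β1 stroke→J1  (J1: bond 0 brought flow, rest push out)
β3 stroke→J1  (J1 flow already set via bond 0)

β0 |I1
β1 |J1
β2 |J1
β3 |J1
β4 |J1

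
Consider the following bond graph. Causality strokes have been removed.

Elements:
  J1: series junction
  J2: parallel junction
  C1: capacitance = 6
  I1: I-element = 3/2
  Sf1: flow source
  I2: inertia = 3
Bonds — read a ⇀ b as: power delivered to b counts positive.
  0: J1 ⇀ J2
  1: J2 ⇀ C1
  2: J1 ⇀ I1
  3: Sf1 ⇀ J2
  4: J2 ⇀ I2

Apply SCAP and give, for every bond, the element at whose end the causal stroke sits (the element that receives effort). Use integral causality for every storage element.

#3 →Sf1  (Sf1 (Sf) sets flow on bond)
#1 →J2  (prefer integral on C1)
#0 →J1  (0-jn J2 has e-setter on 1)
#4 →I2  (J2: bond 1 brought effort, rest push out)
#2 →I1  (only one flow-in slot at J1)

β0 |J1
β1 |J2
β2 |I1
β3 |Sf1
β4 |I2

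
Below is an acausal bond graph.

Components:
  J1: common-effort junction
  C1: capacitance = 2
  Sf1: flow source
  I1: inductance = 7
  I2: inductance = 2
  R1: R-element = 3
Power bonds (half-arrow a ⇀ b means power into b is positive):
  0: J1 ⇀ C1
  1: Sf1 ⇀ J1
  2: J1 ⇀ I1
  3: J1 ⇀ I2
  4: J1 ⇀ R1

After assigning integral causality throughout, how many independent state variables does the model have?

#1 |Sf1  (Sf1 fixes flow; stroke at Sf1)
#0 |J1  (C1: C, integral causality)
#2 |I1  (0-jn J1 has e-setter on 0)
#3 |I2  (0-jn J1 has e-setter on 0)
#4 |R1  (common-e at J1 fixed by 0)

3  (C1, I1, I2 all integral)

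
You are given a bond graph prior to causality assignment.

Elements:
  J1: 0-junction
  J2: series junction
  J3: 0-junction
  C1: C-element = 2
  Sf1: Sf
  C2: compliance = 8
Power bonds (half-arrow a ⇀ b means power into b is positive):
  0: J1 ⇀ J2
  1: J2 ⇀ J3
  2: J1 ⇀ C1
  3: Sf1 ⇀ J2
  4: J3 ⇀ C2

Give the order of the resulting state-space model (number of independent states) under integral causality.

2  (C1, C2 all integral)

bond 3 stroke→Sf1  (Sf1: flow source, stroke at near end)
bond 0 stroke→J2  (J2: bond 3 brought flow, rest push out)
bond 1 stroke→J2  (J2 flow already set via bond 3)
bond 4 stroke→J3  (J3 needs exactly one e-in)
bond 2 stroke→J1  (J1 needs exactly one e-in)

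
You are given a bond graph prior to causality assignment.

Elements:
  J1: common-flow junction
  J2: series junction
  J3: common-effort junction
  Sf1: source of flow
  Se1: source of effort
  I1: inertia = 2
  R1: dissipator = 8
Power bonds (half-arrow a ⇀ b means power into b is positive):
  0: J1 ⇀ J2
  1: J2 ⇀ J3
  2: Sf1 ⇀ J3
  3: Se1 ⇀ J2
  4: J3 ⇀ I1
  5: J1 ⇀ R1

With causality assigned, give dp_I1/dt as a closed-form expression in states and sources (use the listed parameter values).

dp_I1/dt = E_Se1 + 8*F_Sf1 - 4*p_I1

b2 stroke at Sf1  (source Sf1 imposes f)
b3 stroke at J2  (source Se1 imposes e)
b4 stroke at I1  (prefer integral on I1)
b1 stroke at J3  (only one effort-in slot at J3)
b0 stroke at J2  (common-f at J2 fixed by 1)
b5 stroke at J1  (common-f at J1 fixed by 0)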